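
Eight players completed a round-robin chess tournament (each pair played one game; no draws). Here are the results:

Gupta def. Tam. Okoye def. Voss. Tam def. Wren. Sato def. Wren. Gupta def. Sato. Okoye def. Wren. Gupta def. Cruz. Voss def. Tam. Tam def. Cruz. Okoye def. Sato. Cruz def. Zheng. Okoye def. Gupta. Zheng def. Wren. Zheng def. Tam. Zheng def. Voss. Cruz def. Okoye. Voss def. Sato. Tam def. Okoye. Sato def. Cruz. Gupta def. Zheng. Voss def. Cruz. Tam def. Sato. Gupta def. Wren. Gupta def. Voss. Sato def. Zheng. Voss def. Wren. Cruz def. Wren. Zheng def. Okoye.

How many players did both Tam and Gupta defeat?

Tam beat: Okoye, Cruz, Wren, Sato.
Gupta beat: Zheng, Voss, Tam, Cruz, Wren, Sato.
Both beat: Cruz, Wren, Sato — 3.

3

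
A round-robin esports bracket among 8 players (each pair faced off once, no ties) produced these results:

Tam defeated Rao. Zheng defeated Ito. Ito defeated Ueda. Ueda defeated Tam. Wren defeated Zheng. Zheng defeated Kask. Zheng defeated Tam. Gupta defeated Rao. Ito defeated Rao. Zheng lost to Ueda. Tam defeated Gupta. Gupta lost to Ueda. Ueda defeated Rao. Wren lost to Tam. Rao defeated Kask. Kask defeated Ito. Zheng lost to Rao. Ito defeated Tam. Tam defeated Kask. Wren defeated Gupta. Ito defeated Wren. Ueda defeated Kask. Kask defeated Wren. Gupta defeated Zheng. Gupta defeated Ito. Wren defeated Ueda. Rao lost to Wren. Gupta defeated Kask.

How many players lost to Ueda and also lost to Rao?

2

Ueda beat: Rao, Zheng, Tam, Gupta, Kask.
Rao beat: Zheng, Kask.
Both beat: Zheng, Kask — 2.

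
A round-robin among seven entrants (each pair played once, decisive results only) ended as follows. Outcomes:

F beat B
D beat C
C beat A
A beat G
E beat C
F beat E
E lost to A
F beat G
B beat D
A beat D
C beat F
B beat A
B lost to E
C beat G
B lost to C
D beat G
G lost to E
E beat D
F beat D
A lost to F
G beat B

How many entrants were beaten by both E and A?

E beat: B, C, D, G.
A beat: D, E, G.
Both beat: D, G — 2.

2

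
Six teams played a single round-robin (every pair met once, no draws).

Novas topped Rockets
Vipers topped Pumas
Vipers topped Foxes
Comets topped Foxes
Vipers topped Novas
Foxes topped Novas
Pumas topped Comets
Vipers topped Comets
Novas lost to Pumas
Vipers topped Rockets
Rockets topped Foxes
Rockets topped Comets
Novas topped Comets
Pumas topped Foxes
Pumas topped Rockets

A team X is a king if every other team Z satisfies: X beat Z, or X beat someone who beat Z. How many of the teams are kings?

1

Foxes cannot reach Vipers, Pumas in two steps.
Vipers reaches everyone (king).
Comets cannot reach Vipers, Pumas, Rockets in two steps.
Novas cannot reach Vipers, Pumas in two steps.
Pumas cannot reach Vipers in two steps.
Rockets cannot reach Vipers, Pumas in two steps.
Kings: Vipers — 1.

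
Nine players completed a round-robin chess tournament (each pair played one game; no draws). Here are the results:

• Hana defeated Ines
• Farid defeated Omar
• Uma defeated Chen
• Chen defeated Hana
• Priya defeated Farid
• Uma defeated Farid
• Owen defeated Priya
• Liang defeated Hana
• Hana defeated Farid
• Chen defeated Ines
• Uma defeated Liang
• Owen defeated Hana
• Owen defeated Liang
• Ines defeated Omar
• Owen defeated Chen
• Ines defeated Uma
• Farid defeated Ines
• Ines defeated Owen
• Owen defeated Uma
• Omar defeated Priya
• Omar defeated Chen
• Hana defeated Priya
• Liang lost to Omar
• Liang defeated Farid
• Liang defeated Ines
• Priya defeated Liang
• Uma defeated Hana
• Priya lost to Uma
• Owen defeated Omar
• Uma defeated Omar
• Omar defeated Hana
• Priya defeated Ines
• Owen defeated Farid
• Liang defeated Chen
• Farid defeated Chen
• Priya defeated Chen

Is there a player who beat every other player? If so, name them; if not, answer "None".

Highest win total is Owen with 7 (out of 8 possible).
Owen lost to Ines, so no player went undefeated.

None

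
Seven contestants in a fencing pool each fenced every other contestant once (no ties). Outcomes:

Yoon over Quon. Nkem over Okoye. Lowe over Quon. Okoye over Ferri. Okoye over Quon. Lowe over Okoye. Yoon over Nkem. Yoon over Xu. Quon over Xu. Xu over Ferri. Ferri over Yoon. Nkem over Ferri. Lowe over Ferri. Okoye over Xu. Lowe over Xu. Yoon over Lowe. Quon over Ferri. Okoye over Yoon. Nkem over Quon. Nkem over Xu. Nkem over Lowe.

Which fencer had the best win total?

Nkem

Win totals: Ferri 1, Xu 1, Lowe 4, Quon 2, Yoon 4, Okoye 4, Nkem 5.
Nkem leads with 5 wins (next highest: 4).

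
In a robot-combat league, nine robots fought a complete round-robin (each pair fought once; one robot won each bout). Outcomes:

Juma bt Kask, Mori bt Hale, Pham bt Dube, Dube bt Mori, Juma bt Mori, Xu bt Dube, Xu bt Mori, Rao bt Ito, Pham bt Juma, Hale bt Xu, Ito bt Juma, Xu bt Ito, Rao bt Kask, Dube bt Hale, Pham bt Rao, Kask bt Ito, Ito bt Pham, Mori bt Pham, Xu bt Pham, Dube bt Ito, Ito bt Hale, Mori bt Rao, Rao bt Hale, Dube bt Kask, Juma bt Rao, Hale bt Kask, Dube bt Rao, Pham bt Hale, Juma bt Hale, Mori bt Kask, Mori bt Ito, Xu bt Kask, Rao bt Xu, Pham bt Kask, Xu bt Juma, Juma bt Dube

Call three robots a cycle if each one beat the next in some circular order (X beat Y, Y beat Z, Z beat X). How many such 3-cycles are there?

19

Win totals: Dube 5, Hale 2, Ito 3, Mori 5, Juma 5, Xu 6, Pham 5, Rao 4, Kask 1.
A robot with w wins dominates both others in C(w,2) triples; summing gives 10 + 1 + 3 + 10 + 10 + 15 + 10 + 6 + 0 = 65 transitive triples.
Total triples C(9,3) = 84, so cyclic triples = 84 − 65 = 19.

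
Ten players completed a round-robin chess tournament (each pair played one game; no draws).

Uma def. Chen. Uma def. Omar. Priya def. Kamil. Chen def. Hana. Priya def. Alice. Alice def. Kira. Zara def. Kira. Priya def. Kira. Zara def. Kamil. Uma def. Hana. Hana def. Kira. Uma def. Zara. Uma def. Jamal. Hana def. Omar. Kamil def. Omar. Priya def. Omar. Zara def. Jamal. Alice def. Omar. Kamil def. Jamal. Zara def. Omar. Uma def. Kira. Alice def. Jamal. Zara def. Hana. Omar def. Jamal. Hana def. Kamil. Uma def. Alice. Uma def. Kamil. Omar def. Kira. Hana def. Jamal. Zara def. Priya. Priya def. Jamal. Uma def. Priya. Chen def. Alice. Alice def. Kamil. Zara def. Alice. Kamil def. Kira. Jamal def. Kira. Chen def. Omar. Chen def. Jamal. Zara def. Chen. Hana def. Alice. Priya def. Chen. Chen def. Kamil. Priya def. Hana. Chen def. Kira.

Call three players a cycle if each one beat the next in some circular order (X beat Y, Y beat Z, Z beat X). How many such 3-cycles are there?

Win totals: Jamal 1, Priya 7, Hana 5, Zara 8, Alice 4, Chen 6, Kamil 3, Kira 0, Uma 9, Omar 2.
A player with w wins dominates both others in C(w,2) triples; summing gives 0 + 21 + 10 + 28 + 6 + 15 + 3 + 0 + 36 + 1 = 120 transitive triples.
Total triples C(10,3) = 120, so cyclic triples = 120 − 120 = 0.

0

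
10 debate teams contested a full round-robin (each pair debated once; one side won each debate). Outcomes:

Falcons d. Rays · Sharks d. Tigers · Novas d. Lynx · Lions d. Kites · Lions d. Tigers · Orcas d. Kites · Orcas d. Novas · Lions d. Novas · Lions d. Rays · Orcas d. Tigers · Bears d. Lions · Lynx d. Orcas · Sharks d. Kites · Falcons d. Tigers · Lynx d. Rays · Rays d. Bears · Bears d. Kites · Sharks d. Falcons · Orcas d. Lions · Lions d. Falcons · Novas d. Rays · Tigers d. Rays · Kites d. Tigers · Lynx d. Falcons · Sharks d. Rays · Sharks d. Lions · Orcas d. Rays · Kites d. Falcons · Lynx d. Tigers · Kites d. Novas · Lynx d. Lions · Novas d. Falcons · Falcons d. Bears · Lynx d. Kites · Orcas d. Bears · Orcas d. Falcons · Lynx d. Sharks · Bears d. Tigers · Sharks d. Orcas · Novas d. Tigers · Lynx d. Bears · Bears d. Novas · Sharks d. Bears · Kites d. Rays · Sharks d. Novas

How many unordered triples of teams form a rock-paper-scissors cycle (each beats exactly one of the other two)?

12

Win totals: Bears 4, Kites 4, Orcas 7, Rays 1, Falcons 3, Lions 5, Lynx 8, Novas 4, Tigers 1, Sharks 8.
A team with w wins dominates both others in C(w,2) triples; summing gives 6 + 6 + 21 + 0 + 3 + 10 + 28 + 6 + 0 + 28 = 108 transitive triples.
Total triples C(10,3) = 120, so cyclic triples = 120 − 108 = 12.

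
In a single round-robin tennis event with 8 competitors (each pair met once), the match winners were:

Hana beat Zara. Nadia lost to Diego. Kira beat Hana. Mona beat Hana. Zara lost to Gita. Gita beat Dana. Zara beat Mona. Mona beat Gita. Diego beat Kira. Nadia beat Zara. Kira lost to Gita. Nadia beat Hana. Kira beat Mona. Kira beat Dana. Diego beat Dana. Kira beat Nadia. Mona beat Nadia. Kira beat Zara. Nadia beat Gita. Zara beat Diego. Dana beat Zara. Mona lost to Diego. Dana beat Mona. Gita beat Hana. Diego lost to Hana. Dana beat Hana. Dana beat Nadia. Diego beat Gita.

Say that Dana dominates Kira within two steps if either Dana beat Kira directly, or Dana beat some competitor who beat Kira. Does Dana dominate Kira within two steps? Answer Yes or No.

No

Dana did not beat Kira directly.
Dana beat Zara, Hana, Nadia, Mona, but each of them lost to Kira. No two-step path.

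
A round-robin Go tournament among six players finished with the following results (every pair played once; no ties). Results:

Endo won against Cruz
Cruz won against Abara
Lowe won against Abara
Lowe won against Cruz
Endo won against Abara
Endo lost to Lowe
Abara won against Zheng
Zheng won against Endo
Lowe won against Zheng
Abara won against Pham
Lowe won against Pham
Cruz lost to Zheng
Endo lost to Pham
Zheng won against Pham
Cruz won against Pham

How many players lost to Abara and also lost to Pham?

0

Abara beat: Pham, Zheng.
Pham beat: Endo.
No one was beaten by both.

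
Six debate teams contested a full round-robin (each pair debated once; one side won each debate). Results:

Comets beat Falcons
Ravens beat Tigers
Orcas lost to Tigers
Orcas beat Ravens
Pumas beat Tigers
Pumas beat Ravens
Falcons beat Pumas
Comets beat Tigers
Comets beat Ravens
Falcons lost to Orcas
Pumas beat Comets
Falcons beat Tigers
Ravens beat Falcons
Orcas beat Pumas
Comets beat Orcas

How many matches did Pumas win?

3

Pumas' results: beat Comets, Tigers, Ravens; lost to Falcons, Orcas.
That is 3 wins.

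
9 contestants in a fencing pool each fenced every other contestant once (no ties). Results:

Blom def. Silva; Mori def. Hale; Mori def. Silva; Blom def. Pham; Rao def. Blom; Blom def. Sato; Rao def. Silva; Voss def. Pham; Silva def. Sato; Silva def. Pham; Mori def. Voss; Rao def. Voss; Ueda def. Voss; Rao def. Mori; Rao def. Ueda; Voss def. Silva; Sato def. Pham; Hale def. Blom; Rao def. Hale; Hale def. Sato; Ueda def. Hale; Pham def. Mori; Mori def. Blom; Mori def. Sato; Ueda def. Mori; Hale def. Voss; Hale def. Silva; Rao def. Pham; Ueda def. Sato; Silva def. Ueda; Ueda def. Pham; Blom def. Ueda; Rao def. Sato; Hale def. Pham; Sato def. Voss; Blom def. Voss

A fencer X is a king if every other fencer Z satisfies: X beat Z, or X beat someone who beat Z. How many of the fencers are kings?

Ueda cannot reach Rao in two steps.
Voss cannot reach Hale, Rao, Blom in two steps.
Sato cannot reach Ueda, Hale, Rao, Blom in two steps.
Hale cannot reach Rao in two steps.
Rao reaches everyone (king).
Silva cannot reach Rao, Blom in two steps.
Blom cannot reach Rao in two steps.
Pham cannot reach Ueda, Rao in two steps.
Mori cannot reach Rao in two steps.
Kings: Rao — 1.

1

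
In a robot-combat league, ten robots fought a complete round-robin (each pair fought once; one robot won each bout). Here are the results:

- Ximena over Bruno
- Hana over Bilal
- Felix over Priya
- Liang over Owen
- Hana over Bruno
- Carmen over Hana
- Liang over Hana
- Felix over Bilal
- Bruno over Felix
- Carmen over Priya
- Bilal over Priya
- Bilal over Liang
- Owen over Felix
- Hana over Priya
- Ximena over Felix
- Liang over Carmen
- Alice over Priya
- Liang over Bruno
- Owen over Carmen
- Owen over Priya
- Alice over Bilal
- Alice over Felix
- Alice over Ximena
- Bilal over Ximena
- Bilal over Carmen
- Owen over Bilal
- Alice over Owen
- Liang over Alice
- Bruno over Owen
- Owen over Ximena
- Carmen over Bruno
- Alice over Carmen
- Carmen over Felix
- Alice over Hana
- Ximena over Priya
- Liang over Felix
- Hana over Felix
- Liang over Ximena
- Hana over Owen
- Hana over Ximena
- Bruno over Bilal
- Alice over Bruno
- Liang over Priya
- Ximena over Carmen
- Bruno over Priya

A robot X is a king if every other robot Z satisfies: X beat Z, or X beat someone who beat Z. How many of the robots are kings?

3

Priya cannot reach Ximena, Hana, Owen, Carmen, Alice, Bilal, Felix, Liang, Bruno in two steps.
Ximena cannot reach Alice, Liang in two steps.
Hana cannot reach Alice in two steps.
Owen cannot reach Alice in two steps.
Carmen cannot reach Alice, Liang in two steps.
Alice reaches everyone (king).
Bilal reaches everyone (king).
Felix cannot reach Hana, Owen, Alice, Bruno in two steps.
Liang reaches everyone (king).
Bruno cannot reach Hana, Alice in two steps.
Kings: Alice, Bilal, Liang — 3.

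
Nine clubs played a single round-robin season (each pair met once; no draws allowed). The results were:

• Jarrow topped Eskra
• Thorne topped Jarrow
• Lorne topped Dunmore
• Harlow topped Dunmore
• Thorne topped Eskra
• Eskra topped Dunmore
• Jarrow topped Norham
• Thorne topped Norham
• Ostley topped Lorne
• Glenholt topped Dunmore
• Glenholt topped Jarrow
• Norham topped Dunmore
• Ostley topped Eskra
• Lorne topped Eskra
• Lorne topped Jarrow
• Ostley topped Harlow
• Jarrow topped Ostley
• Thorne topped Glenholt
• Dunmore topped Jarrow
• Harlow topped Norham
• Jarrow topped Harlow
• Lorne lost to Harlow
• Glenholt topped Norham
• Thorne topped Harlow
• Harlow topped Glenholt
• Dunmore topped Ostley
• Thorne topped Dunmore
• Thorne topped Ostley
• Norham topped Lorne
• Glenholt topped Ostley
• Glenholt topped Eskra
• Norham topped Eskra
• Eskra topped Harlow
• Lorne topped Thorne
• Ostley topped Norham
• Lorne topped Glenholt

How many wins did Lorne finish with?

Lorne's results: beat Thorne, Glenholt, Eskra, Dunmore, Jarrow; lost to Norham, Harlow, Ostley.
That is 5 wins.

5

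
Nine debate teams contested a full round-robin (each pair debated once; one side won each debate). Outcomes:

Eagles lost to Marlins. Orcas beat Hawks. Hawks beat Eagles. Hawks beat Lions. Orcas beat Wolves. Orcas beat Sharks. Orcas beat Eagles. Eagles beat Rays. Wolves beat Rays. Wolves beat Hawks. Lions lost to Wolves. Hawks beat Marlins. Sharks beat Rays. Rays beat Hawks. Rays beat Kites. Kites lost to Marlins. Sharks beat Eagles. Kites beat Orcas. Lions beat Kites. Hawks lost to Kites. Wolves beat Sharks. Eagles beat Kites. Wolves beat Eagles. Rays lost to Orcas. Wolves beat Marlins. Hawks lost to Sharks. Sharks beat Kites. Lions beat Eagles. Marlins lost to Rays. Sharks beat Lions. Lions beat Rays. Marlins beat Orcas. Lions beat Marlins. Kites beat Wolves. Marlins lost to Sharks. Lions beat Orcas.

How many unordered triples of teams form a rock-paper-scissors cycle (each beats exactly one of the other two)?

21

Win totals: Wolves 6, Orcas 5, Kites 3, Eagles 2, Rays 3, Hawks 3, Sharks 6, Marlins 3, Lions 5.
A team with w wins dominates both others in C(w,2) triples; summing gives 15 + 10 + 3 + 1 + 3 + 3 + 15 + 3 + 10 = 63 transitive triples.
Total triples C(9,3) = 84, so cyclic triples = 84 − 63 = 21.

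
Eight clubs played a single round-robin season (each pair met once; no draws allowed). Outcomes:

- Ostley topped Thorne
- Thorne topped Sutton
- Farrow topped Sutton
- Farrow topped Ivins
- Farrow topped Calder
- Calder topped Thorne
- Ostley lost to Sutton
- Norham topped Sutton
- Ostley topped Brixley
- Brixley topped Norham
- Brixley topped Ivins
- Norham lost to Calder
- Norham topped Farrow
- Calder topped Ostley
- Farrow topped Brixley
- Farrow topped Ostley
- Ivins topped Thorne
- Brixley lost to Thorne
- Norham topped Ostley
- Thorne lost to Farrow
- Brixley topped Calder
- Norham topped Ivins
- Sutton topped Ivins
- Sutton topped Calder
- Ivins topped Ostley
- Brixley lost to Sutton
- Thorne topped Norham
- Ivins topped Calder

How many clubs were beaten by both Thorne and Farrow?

2

Thorne beat: Sutton, Brixley, Norham.
Farrow beat: Sutton, Ivins, Brixley, Thorne, Calder, Ostley.
Both beat: Sutton, Brixley — 2.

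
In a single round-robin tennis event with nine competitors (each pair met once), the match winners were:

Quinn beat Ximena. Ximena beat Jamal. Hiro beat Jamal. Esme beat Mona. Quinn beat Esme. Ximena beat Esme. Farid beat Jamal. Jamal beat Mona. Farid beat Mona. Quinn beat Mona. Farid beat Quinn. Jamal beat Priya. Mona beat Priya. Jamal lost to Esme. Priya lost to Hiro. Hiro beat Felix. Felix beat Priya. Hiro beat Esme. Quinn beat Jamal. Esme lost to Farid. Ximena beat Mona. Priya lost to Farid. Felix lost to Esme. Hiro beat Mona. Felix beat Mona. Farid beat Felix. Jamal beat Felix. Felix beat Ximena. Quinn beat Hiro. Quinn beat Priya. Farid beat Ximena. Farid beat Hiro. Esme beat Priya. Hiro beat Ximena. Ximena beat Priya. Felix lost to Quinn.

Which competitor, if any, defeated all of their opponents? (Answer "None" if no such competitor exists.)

Farid

Farid has 8 wins out of 8 opponents — a perfect record.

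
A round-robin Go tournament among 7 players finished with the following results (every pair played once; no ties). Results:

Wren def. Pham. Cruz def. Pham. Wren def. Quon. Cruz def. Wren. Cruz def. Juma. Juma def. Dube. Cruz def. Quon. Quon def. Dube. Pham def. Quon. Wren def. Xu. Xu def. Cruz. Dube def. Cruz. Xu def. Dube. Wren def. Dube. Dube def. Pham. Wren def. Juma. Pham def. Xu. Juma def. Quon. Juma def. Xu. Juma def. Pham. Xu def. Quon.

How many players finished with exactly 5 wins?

Win totals: Pham 2, Juma 4, Dube 2, Cruz 4, Xu 3, Wren 5, Quon 1.
Exactly 5: Wren — 1 player.

1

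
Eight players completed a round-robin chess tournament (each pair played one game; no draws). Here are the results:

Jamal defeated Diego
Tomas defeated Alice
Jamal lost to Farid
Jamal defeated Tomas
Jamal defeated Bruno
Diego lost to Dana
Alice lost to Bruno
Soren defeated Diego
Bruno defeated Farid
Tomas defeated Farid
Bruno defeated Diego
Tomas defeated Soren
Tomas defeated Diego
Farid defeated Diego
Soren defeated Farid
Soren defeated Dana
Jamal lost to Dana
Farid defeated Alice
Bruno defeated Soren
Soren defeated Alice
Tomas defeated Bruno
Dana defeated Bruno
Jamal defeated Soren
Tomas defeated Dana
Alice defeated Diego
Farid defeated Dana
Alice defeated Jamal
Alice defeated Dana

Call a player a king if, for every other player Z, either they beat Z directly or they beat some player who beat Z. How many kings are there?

4

Soren cannot reach Tomas in two steps.
Dana reaches everyone (king).
Tomas reaches everyone (king).
Diego cannot reach Soren, Dana, Tomas, Jamal, Alice, Bruno, Farid in two steps.
Jamal reaches everyone (king).
Alice cannot reach Farid in two steps.
Bruno cannot reach Tomas in two steps.
Farid reaches everyone (king).
Kings: Dana, Tomas, Jamal, Farid — 4.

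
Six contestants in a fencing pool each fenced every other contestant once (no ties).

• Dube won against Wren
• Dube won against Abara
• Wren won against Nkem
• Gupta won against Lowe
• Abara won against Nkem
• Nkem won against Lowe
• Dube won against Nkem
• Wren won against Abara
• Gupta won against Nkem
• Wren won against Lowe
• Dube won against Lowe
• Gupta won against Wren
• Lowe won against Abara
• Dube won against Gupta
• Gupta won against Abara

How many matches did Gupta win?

4

Gupta's results: beat Lowe, Nkem, Abara, Wren; lost to Dube.
That is 4 wins.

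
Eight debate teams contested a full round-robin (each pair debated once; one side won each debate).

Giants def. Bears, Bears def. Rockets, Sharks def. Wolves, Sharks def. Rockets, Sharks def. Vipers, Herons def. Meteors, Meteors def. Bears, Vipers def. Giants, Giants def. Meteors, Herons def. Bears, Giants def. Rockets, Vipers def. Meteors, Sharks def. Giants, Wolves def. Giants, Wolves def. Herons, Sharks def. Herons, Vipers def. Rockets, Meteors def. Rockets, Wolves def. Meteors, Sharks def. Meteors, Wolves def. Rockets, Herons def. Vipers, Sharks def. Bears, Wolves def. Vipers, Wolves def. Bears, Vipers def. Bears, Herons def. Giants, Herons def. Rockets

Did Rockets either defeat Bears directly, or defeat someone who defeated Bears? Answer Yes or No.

Rockets did not beat Bears directly.
Rockets beat no one, so there is no intermediate team.

No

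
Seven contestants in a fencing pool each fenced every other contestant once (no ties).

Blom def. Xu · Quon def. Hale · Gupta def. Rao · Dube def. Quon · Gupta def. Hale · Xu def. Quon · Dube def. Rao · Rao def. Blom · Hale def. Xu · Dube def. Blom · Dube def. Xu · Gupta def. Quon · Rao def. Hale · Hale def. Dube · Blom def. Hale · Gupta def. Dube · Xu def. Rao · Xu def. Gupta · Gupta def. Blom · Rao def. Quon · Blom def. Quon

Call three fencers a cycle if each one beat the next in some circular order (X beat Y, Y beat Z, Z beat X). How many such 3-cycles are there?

Win totals: Quon 1, Blom 3, Hale 2, Rao 3, Gupta 5, Xu 3, Dube 4.
A fencer with w wins dominates both others in C(w,2) triples; summing gives 0 + 3 + 1 + 3 + 10 + 3 + 6 = 26 transitive triples.
Total triples C(7,3) = 35, so cyclic triples = 35 − 26 = 9.

9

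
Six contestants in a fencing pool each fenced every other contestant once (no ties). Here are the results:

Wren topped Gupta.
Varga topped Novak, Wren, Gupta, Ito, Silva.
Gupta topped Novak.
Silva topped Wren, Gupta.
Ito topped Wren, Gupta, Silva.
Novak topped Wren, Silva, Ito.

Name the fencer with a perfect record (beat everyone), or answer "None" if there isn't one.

Varga has 5 wins out of 5 opponents — a perfect record.

Varga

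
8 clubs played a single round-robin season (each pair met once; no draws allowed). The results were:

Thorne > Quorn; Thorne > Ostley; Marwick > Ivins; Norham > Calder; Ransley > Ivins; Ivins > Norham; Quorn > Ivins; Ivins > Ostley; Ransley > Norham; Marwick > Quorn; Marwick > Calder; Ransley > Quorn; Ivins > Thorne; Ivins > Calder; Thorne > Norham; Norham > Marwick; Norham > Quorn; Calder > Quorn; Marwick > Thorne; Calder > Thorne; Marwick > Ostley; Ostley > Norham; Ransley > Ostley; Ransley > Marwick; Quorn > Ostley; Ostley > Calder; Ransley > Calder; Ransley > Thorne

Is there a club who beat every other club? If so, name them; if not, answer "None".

Ransley

Ransley has 7 wins out of 7 opponents — a perfect record.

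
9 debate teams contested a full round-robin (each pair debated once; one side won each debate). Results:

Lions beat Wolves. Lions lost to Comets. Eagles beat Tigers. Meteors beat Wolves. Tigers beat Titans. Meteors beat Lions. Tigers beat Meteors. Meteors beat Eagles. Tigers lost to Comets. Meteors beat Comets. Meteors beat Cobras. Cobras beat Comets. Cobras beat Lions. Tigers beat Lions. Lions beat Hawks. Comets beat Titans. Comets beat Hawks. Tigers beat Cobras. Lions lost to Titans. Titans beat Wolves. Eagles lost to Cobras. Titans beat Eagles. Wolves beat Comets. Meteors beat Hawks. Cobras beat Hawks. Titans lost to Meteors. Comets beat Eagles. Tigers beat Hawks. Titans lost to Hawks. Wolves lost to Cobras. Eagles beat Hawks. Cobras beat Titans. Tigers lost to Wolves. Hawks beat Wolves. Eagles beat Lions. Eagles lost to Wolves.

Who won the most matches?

Win totals: Titans 3, Comets 5, Cobras 6, Hawks 2, Eagles 3, Meteors 7, Lions 2, Tigers 5, Wolves 3.
Meteors leads with 7 wins (next highest: 6).

Meteors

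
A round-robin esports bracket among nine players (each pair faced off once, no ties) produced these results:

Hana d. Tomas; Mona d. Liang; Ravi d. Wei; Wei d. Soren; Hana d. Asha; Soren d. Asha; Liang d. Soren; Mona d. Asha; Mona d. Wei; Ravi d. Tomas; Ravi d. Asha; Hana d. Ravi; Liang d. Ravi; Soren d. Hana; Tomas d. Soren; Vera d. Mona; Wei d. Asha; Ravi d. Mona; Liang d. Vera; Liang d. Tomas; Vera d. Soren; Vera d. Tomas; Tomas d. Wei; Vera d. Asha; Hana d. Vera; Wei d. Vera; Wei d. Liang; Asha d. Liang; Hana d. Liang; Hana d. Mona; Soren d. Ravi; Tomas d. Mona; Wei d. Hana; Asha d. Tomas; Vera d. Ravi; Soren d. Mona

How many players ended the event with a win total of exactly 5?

2

Win totals: Hana 6, Asha 2, Ravi 4, Wei 5, Tomas 3, Mona 3, Vera 5, Soren 4, Liang 4.
Exactly 5: Wei, Vera — 2 players.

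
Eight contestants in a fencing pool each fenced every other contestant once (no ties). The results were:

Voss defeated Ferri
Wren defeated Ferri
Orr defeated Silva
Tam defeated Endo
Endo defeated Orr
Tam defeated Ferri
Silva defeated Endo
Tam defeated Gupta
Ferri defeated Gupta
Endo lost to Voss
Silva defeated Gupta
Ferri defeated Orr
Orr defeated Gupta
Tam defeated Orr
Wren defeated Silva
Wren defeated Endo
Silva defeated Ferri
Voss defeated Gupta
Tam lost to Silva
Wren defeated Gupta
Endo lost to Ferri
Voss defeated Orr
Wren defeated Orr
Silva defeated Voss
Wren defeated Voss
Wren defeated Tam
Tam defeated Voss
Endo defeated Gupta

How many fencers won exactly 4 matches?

Win totals: Tam 5, Ferri 3, Gupta 0, Voss 4, Orr 2, Wren 7, Endo 2, Silva 5.
Exactly 4: Voss — 1 fencer.

1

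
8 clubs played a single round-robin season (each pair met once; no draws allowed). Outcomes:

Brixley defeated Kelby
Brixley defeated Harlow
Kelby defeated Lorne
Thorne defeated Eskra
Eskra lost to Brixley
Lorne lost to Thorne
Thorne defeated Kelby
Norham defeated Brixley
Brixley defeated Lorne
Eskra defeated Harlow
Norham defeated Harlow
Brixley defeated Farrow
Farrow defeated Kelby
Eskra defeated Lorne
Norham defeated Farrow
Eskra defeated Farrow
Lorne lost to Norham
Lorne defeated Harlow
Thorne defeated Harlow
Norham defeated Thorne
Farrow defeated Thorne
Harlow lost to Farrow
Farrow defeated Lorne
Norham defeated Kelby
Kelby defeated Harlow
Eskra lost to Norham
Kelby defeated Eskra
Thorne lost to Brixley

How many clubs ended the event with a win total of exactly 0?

Win totals: Farrow 4, Norham 7, Lorne 1, Eskra 3, Brixley 6, Harlow 0, Thorne 4, Kelby 3.
Exactly 0: Harlow — 1 club.

1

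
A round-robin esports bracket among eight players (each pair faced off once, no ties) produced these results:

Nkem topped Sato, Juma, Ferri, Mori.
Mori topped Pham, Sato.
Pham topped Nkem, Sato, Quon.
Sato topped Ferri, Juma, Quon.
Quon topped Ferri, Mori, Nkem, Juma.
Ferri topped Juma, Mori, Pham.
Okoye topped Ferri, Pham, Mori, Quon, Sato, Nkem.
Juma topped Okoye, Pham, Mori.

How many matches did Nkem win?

4

Nkem's results: beat Ferri, Mori, Juma, Sato; lost to Pham, Quon, Okoye.
That is 4 wins.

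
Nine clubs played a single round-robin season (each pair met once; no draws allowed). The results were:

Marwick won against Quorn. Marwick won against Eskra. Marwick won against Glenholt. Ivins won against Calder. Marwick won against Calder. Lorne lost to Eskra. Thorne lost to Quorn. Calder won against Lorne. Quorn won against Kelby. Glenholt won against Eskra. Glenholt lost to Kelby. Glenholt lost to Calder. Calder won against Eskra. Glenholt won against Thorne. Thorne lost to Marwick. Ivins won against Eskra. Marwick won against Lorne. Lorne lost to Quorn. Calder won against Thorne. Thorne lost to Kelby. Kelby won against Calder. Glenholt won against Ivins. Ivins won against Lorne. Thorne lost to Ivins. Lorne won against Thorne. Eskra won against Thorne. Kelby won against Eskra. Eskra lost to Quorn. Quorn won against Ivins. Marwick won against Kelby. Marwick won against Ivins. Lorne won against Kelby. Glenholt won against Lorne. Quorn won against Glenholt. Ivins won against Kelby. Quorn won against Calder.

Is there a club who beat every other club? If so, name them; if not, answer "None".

Marwick

Marwick has 8 wins out of 8 opponents — a perfect record.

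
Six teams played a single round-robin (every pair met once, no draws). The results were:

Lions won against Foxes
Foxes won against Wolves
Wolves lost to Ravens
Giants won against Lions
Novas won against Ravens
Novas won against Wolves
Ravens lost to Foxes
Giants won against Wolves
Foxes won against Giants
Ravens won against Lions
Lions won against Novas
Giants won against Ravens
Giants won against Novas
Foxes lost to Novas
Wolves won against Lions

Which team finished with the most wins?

Giants

Win totals: Lions 2, Wolves 1, Novas 3, Foxes 3, Ravens 2, Giants 4.
Giants leads with 4 wins (next highest: 3).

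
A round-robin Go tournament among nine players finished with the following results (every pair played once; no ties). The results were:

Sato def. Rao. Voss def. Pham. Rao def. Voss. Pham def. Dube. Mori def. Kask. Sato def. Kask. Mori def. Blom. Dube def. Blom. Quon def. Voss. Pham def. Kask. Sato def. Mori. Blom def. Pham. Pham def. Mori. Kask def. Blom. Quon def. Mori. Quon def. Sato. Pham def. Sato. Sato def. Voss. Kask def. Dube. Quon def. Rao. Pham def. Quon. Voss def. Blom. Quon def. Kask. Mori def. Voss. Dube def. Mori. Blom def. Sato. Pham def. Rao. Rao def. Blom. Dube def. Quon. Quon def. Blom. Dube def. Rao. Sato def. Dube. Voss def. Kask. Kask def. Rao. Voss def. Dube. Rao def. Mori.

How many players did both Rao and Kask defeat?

1

Rao beat: Voss, Mori, Blom.
Kask beat: Rao, Dube, Blom.
Both beat: Blom — 1.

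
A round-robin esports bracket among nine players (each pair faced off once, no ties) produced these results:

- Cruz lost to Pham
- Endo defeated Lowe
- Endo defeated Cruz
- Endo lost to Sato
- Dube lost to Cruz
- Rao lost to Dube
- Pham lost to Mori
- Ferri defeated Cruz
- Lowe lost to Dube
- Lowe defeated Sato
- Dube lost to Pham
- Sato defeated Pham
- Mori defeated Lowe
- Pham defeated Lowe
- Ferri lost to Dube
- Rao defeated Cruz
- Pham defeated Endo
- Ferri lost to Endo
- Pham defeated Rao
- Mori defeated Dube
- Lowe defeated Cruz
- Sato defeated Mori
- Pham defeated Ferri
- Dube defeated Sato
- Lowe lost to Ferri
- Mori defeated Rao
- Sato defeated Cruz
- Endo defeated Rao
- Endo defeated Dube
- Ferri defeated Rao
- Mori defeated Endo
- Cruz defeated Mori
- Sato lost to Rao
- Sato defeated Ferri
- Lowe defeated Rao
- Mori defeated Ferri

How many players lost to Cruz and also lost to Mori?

Cruz beat: Dube, Mori.
Mori beat: Endo, Rao, Dube, Lowe, Pham, Ferri.
Both beat: Dube — 1.

1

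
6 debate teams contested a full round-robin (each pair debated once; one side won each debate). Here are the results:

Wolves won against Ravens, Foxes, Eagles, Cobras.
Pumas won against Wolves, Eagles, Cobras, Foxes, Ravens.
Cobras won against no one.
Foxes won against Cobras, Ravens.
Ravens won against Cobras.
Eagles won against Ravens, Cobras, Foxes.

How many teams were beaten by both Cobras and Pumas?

Cobras beat: no one.
Pumas beat: Eagles, Cobras, Foxes, Ravens, Wolves.
No one was beaten by both.

0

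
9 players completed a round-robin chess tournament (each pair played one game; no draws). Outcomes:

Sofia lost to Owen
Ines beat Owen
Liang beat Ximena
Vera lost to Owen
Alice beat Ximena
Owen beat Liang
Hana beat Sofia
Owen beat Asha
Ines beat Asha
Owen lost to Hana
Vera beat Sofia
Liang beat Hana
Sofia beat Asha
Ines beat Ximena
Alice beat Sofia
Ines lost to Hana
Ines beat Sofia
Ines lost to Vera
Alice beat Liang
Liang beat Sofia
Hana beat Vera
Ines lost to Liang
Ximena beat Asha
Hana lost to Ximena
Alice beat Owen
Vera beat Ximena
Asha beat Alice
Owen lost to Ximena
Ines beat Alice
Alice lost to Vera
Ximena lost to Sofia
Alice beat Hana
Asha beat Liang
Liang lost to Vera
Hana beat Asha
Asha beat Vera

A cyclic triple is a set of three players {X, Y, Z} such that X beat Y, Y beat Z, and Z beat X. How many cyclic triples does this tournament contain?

25

Win totals: Ines 5, Liang 4, Sofia 2, Alice 5, Owen 4, Asha 3, Ximena 3, Hana 5, Vera 5.
A player with w wins dominates both others in C(w,2) triples; summing gives 10 + 6 + 1 + 10 + 6 + 3 + 3 + 10 + 10 = 59 transitive triples.
Total triples C(9,3) = 84, so cyclic triples = 84 − 59 = 25.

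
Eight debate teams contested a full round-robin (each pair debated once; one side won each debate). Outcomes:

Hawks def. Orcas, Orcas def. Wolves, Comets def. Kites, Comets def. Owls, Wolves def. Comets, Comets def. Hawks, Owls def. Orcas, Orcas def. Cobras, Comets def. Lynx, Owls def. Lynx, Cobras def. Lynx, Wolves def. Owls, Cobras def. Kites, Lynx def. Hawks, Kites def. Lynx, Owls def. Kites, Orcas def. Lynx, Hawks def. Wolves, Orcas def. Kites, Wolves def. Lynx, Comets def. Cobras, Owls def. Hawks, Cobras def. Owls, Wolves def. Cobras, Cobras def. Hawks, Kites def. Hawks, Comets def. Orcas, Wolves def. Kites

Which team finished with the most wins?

Comets

Win totals: Cobras 4, Lynx 1, Wolves 5, Orcas 4, Comets 6, Kites 2, Owls 4, Hawks 2.
Comets leads with 6 wins (next highest: 5).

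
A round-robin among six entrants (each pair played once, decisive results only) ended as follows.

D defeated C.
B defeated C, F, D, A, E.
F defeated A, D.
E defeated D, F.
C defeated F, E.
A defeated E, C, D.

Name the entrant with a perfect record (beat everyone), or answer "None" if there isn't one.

B

B has 5 wins out of 5 opponents — a perfect record.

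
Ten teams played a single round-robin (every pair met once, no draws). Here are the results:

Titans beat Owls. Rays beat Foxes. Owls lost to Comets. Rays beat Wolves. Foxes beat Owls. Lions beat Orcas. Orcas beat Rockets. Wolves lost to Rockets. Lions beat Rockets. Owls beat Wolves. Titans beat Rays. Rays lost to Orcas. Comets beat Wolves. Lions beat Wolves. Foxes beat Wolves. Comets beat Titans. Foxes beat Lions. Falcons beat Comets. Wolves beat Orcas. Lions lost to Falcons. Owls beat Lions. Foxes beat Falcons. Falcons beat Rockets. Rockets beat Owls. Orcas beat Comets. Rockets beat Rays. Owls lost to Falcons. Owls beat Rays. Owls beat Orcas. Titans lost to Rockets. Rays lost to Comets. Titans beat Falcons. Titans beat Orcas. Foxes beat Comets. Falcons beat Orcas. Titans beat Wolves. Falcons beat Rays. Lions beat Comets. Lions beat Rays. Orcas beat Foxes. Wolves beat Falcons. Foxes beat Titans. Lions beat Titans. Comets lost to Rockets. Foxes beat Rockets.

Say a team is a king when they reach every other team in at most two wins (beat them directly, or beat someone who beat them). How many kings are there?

Foxes reaches everyone (king).
Owls reaches everyone (king).
Comets cannot reach Rockets in two steps.
Falcons reaches everyone (king).
Rays reaches everyone (king).
Wolves cannot reach Titans in two steps.
Titans reaches everyone (king).
Lions reaches everyone (king).
Rockets reaches everyone (king).
Orcas reaches everyone (king).
Kings: Foxes, Owls, Falcons, Rays, Titans, Lions, Rockets, Orcas — 8.

8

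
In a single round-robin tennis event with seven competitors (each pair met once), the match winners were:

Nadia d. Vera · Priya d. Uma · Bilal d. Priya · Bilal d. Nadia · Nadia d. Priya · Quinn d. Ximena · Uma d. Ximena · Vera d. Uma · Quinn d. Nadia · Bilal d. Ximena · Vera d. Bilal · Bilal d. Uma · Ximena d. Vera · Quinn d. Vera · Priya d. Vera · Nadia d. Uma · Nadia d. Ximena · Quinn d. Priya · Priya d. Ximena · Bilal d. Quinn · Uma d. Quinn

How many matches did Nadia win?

Nadia's results: beat Priya, Ximena, Vera, Uma; lost to Quinn, Bilal.
That is 4 wins.

4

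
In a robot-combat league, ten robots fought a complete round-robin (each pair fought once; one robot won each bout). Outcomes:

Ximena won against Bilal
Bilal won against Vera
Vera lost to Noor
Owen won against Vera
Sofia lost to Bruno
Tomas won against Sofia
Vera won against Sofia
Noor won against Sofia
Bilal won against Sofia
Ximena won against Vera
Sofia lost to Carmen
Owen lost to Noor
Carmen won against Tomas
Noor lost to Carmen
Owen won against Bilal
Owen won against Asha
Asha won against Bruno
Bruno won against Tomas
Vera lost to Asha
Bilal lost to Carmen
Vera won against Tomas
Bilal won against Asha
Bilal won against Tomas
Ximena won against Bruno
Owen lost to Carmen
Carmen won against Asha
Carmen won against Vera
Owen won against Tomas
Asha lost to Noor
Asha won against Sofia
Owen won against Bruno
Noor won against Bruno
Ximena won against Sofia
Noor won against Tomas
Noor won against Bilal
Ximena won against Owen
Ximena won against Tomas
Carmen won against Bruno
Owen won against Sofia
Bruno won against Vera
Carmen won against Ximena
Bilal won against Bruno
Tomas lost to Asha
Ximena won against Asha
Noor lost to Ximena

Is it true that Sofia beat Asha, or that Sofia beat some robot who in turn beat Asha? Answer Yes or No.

Sofia did not beat Asha directly.
Sofia beat no one, so there is no intermediate robot.

No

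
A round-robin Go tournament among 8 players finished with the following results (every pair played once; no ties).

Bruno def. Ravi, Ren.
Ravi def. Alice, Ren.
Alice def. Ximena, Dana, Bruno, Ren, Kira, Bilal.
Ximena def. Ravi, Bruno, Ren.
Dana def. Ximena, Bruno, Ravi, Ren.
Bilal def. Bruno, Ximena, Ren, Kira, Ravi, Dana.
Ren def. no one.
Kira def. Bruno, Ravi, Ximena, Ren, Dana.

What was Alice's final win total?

Alice's results: beat Bruno, Bilal, Ren, Ximena, Kira, Dana; lost to Ravi.
That is 6 wins.

6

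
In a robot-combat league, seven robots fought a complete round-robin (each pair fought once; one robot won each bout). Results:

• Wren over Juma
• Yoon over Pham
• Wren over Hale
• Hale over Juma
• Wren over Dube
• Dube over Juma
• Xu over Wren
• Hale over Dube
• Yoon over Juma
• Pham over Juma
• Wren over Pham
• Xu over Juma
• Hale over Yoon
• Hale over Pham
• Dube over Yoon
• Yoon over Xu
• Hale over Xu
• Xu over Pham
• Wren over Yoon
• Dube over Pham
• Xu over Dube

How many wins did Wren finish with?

5

Wren's results: beat Yoon, Pham, Juma, Hale, Dube; lost to Xu.
That is 5 wins.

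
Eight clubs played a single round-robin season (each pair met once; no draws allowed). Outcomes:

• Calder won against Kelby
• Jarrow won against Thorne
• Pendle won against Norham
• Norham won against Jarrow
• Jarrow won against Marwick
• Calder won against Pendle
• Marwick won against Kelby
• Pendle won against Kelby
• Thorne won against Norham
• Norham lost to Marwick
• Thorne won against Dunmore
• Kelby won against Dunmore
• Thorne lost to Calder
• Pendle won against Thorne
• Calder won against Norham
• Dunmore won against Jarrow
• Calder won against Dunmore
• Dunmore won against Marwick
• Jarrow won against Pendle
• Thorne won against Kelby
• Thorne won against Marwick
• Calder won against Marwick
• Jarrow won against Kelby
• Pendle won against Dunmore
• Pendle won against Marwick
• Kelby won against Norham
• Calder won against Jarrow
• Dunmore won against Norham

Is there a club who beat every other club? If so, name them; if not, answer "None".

Calder

Calder has 7 wins out of 7 opponents — a perfect record.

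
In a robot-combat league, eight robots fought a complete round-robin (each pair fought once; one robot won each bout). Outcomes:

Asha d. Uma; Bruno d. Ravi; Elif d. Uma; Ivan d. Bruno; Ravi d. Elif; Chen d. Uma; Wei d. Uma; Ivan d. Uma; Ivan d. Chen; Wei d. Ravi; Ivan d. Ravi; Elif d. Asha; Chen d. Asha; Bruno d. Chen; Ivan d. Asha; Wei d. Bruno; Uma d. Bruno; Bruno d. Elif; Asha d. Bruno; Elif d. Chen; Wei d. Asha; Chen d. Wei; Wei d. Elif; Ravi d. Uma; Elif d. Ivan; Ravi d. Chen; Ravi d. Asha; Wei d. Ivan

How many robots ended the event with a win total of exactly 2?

Win totals: Ivan 5, Uma 1, Asha 2, Elif 4, Ravi 4, Bruno 3, Chen 3, Wei 6.
Exactly 2: Asha — 1 robot.

1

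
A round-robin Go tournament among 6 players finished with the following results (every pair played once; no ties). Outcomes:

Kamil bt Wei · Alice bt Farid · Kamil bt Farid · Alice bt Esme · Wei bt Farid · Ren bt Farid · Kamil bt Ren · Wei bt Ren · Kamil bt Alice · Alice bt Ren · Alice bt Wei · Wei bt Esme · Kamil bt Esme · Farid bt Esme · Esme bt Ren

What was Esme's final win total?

1

Esme's results: beat Ren; lost to Alice, Farid, Wei, Kamil.
That is 1 win.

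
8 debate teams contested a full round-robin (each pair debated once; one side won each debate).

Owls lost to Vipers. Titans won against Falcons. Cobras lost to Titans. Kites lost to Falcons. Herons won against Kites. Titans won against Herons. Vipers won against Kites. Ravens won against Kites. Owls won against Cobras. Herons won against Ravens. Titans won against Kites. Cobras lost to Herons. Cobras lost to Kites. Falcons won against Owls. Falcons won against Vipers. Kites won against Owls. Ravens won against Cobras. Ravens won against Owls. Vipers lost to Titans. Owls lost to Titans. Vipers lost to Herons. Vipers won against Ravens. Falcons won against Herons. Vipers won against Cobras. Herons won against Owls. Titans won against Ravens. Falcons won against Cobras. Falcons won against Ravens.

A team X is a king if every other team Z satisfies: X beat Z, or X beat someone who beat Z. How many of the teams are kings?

Herons cannot reach Falcons, Titans in two steps.
Falcons cannot reach Titans in two steps.
Kites cannot reach Herons, Falcons, Vipers, Titans, Ravens in two steps.
Cobras cannot reach Herons, Falcons, Kites, Vipers, Titans, Owls, Ravens in two steps.
Vipers cannot reach Herons, Falcons, Titans in two steps.
Titans reaches everyone (king).
Owls cannot reach Herons, Falcons, Kites, Vipers, Titans, Ravens in two steps.
Ravens cannot reach Herons, Falcons, Vipers, Titans in two steps.
Kings: Titans — 1.

1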